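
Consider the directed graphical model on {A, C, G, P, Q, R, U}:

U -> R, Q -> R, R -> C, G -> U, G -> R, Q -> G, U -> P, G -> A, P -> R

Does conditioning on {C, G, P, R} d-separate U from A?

There are 5 undirected paths between U and A; checking each against the conditioning set {C, G, P, R}:
Path 1: U ← G → A
  G is a fork here and G is conditioned on, so the path is blocked at G.
Path 2: U → R ← G → A
  G is a fork here and G is conditioned on, so the path is blocked at G.
Path 3: U → R ← Q → G → A
  G is a chain here and G is conditioned on, so the path is blocked at G.
Path 4: U → P → R ← G → A
  P is a chain here and P is conditioned on, so the path is blocked at P.
Path 5: U → P → R ← Q → G → A
  P is a chain here and P is conditioned on, so the path is blocked at P.
All paths are blocked; U ⊥ A | {C, G, P, R} holds.

Yes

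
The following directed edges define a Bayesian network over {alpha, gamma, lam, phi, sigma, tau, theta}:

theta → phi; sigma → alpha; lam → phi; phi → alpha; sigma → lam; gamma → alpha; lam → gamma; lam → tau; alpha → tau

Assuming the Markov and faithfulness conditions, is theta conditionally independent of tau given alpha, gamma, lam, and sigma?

Yes

We examine all 6 paths between theta and tau:
  1. theta → phi → alpha ← sigma → lam → tau — phi:chain[open]; alpha:collider[open]; sigma:fork[blocks]; lam:chain[blocks] ⇒ blocked
  2. theta → phi → alpha → tau — phi:chain[open]; alpha:chain[blocks] ⇒ blocked
  3. theta → phi → alpha ← gamma ← lam → tau — phi:chain[open]; alpha:collider[open]; gamma:chain[blocks]; lam:fork[blocks] ⇒ blocked
  4. theta → phi ← lam ← sigma → alpha → tau — phi:collider[open]; lam:chain[blocks]; sigma:fork[blocks]; alpha:chain[blocks] ⇒ blocked
  5. theta → phi ← lam → tau — phi:collider[open]; lam:fork[blocks] ⇒ blocked
  6. theta → phi ← lam → gamma → alpha → tau — phi:collider[open]; lam:fork[blocks]; gamma:chain[blocks]; alpha:chain[blocks] ⇒ blocked
Since every path is blocked, d-separation holds.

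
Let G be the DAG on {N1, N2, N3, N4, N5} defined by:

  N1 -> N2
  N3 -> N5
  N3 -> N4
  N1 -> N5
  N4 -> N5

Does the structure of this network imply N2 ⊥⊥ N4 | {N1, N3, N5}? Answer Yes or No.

2 paths connect N2 and N4; each must be blocked for d-separation to hold:
Path 1: N2 ← N1 → N5 ← N3 → N4
  N1 is a fork here and N1 is conditioned on, so the path is blocked at N1.
Path 2: N2 ← N1 → N5 ← N4
  N1 is a fork here and N1 is conditioned on, so the path is blocked at N1.
Every path is blocked, so N2 and N4 are d-separated given {N1, N3, N5}.

Yes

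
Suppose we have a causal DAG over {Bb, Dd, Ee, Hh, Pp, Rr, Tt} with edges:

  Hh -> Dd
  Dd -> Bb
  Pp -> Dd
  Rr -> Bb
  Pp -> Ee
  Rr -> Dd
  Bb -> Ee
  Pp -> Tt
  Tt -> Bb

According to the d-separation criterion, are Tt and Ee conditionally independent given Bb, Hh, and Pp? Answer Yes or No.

Yes

We examine all 6 paths between Tt and Ee:
  1. Tt ← Pp → Ee — Pp:fork[blocks] ⇒ blocked
  2. Tt ← Pp → Dd ← Rr → Bb → Ee — Pp:fork[blocks]; Dd:collider[open]; Rr:fork[open]; Bb:chain[blocks] ⇒ blocked
  3. Tt ← Pp → Dd → Bb → Ee — Pp:fork[blocks]; Dd:chain[open]; Bb:chain[blocks] ⇒ blocked
  4. Tt → Bb ← Rr → Dd ← Pp → Ee — Bb:collider[open]; Rr:fork[open]; Dd:collider[open]; Pp:fork[blocks] ⇒ blocked
  5. Tt → Bb → Ee — Bb:chain[blocks] ⇒ blocked
  6. Tt → Bb ← Dd ← Pp → Ee — Bb:collider[open]; Dd:chain[open]; Pp:fork[blocks] ⇒ blocked
Every path is blocked, so Tt and Ee are d-separated given {Bb, Hh, Pp}.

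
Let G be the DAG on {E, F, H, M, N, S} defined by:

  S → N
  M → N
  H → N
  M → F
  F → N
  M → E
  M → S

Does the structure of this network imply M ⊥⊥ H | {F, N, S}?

There are 3 undirected paths between M and H; checking each against the conditioning set {F, N, S}:
Path 1: M → F → N ← H
  F is a chain here and F is conditioned on, so the path is blocked at F.
Path 2: M → S → N ← H
  S is a chain here and S is conditioned on, so the path is blocked at S.
Path 3: M → N ← H
  N is a collider and N is conditioned on, which opens it — no node blocks this path, so it is active.
Because an active path exists, M and H are not d-separated.

No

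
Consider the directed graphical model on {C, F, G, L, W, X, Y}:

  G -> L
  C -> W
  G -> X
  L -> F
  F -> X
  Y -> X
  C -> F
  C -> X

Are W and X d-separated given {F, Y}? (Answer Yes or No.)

No — W and X are not d-separated given {F, Y}.

3 paths connect W and X; each must be blocked for d-separation to hold:
Path 1: W ← C → F → X
  F is a chain here and F is conditioned on, so the path is blocked at F.
Path 2: W ← C → F ← L ← G → X
  C is a fork and C is not conditioned on; F is a collider and F is conditioned on, which opens it; L is a chain and L is not conditioned on; G is a fork and G is not conditioned on — no node blocks this path, so it is active.
Path 3: W ← C → X
  C is a fork and C is not conditioned on — no node blocks this path, so it is active.
Because an active path exists, W and X are not d-separated.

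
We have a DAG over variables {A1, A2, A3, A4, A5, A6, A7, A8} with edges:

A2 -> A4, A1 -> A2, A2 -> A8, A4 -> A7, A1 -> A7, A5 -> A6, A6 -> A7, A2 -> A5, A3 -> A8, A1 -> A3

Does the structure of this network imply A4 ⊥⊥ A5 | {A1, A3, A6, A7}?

There are 6 undirected paths between A4 and A5; checking each against the conditioning set {A1, A3, A6, A7}:
  1. A4 → A7 ← A1 → A2 → A5 — A7:collider[open]; A1:fork[blocks]; A2:chain[open] ⇒ blocked
  2. A4 → A7 ← A1 → A3 → A8 ← A2 → A5 — A7:collider[open]; A1:fork[blocks]; A3:chain[blocks]; A8:collider[blocks]; A2:fork[open] ⇒ blocked
  3. A4 → A7 ← A6 ← A5 — A7:collider[open]; A6:chain[blocks] ⇒ blocked
  4. A4 ← A2 ← A1 → A7 ← A6 ← A5 — A2:chain[open]; A1:fork[blocks]; A7:collider[open]; A6:chain[blocks] ⇒ blocked
  5. A4 ← A2 → A8 ← A3 ← A1 → A7 ← A6 ← A5 — A2:fork[open]; A8:collider[blocks]; A3:chain[blocks]; A1:fork[blocks]; A7:collider[open]; A6:chain[blocks] ⇒ blocked
  6. A4 ← A2 → A5 — A2:fork[open] ⇒ active
Since the path A4 ← A2 → A5 is active, A4 and A5 are not d-separated given {A1, A3, A6, A7}.

No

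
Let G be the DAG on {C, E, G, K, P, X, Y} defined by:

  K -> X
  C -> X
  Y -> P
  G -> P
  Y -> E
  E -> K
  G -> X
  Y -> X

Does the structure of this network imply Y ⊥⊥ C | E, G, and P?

There are 3 undirected paths between Y and C; checking each against the conditioning set {E, G, P}:
  1. Y → X ← C — X:collider[blocks] ⇒ blocked
  2. Y → P ← G → X ← C — P:collider[open]; G:fork[blocks]; X:collider[blocks] ⇒ blocked
  3. Y → E → K → X ← C — E:chain[blocks]; K:chain[open]; X:collider[blocks] ⇒ blocked
All paths are blocked; Y ⊥ C | {E, G, P} holds.

Yes — Y and C are d-separated given {E, G, P}.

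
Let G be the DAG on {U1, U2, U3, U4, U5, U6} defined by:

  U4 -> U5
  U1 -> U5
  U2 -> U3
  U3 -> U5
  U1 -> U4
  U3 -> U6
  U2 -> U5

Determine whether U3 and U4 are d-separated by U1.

There are 4 undirected paths between U3 and U4; checking each against the conditioning set {U1}:
  1. U3 ← U2 → U5 ← U1 → U4 — U2:fork[open]; U5:collider[blocks]; U1:fork[blocks] ⇒ blocked
  2. U3 ← U2 → U5 ← U4 — U2:fork[open]; U5:collider[blocks] ⇒ blocked
  3. U3 → U5 ← U1 → U4 — U5:collider[blocks]; U1:fork[blocks] ⇒ blocked
  4. U3 → U5 ← U4 — U5:collider[blocks] ⇒ blocked
Since every path is blocked, d-separation holds.

Yes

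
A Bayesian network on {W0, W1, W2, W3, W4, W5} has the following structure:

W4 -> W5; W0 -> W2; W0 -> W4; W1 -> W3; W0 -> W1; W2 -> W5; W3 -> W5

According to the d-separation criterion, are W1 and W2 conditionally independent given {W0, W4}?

We examine all 4 paths between W1 and W2:
  1. W1 ← W0 → W4 → W5 ← W2 — W0:fork[blocks]; W4:chain[blocks]; W5:collider[blocks] ⇒ blocked
  2. W1 ← W0 → W2 — W0:fork[blocks] ⇒ blocked
  3. W1 → W3 → W5 ← W4 ← W0 → W2 — W3:chain[open]; W5:collider[blocks]; W4:chain[blocks]; W0:fork[blocks] ⇒ blocked
  4. W1 → W3 → W5 ← W2 — W3:chain[open]; W5:collider[blocks] ⇒ blocked
All paths are blocked; W1 ⊥ W2 | {W0, W4} holds.

Yes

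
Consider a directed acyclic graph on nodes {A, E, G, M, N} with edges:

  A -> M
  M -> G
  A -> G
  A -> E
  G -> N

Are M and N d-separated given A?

Enumerating the 2 paths from M to N and testing each for blocking by {A}:
Path 1: M → G → N
  G is a chain and G is not conditioned on — no node blocks this path, so it is active.
Path 2: M ← A → G → N
  A is a fork here and A is conditioned on, so the path is blocked at A.
At least one path is unblocked, so d-separation fails.

No — M and N are not d-separated given {A}.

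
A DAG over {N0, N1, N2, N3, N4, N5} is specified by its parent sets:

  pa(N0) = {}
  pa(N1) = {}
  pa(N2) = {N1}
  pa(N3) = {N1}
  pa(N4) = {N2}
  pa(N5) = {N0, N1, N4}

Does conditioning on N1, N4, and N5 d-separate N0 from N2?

We examine all 2 paths between N0 and N2:
Path 1: N0 → N5 ← N1 → N2
  N1 is a fork here and N1 is conditioned on, so the path is blocked at N1.
Path 2: N0 → N5 ← N4 ← N2
  N4 is a chain here and N4 is conditioned on, so the path is blocked at N4.
All paths are blocked; N0 ⊥ N2 | {N1, N4, N5} holds.

Yes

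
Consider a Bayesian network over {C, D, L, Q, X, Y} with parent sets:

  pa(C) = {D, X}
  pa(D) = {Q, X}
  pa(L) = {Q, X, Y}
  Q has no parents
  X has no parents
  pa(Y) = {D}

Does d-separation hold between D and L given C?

No

4 paths connect D and L; each must be blocked for d-separation to hold:
Path 1: D → C ← X → L
  C is a collider and C is conditioned on, which opens it; X is a fork and X is not conditioned on — no node blocks this path, so it is active.
Path 2: D ← Q → L
  Q is a fork and Q is not conditioned on — no node blocks this path, so it is active.
Path 3: D ← X → L
  X is a fork and X is not conditioned on — no node blocks this path, so it is active.
Path 4: D → Y → L
  Y is a chain and Y is not conditioned on — no node blocks this path, so it is active.
Because an active path exists, D and L are not d-separated.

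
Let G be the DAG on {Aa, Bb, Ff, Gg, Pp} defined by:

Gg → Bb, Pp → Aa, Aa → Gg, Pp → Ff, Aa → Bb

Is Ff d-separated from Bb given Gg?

Enumerating the 2 paths from Ff to Bb and testing each for blocking by {Gg}:
  1. Ff ← Pp → Aa → Bb — Pp:fork[open]; Aa:chain[open] ⇒ active
  2. Ff ← Pp → Aa → Gg → Bb — Pp:fork[open]; Aa:chain[open]; Gg:chain[blocks] ⇒ blocked
Because an active path exists, Ff and Bb are not d-separated.

No — Ff and Bb are not d-separated given {Gg}.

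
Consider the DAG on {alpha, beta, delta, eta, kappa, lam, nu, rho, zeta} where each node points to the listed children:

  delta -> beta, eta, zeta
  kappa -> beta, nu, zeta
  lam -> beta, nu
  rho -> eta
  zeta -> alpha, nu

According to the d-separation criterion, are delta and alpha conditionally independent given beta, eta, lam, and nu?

No

We examine all 5 paths between delta and alpha:
  1. delta → zeta → alpha — zeta:chain[open] ⇒ active
  2. delta → beta ← lam → nu ← zeta → alpha — beta:collider[open]; lam:fork[blocks]; nu:collider[open]; zeta:fork[open] ⇒ blocked
  3. delta → beta ← lam → nu ← kappa → zeta → alpha — beta:collider[open]; lam:fork[blocks]; nu:collider[open]; kappa:fork[open]; zeta:chain[open] ⇒ blocked
  4. delta → beta ← kappa → zeta → alpha — beta:collider[open]; kappa:fork[open]; zeta:chain[open] ⇒ active
  5. delta → beta ← kappa → nu ← zeta → alpha — beta:collider[open]; kappa:fork[open]; nu:collider[open]; zeta:fork[open] ⇒ active
Since the path delta → zeta → alpha is active, delta and alpha are not d-separated given {beta, eta, lam, nu}.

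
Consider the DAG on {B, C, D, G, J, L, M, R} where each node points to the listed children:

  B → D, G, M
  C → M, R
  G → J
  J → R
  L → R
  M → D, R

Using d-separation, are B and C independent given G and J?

Yes

6 paths connect B and C; each must be blocked for d-separation to hold:
  1. B → G → J → R ← C — G:chain[blocks]; J:chain[blocks]; R:collider[blocks] ⇒ blocked
  2. B → G → J → R ← M ← C — G:chain[blocks]; J:chain[blocks]; R:collider[blocks]; M:chain[open] ⇒ blocked
  3. B → D ← M ← C — D:collider[blocks]; M:chain[open] ⇒ blocked
  4. B → D ← M → R ← C — D:collider[blocks]; M:fork[open]; R:collider[blocks] ⇒ blocked
  5. B → M ← C — M:collider[blocks] ⇒ blocked
  6. B → M → R ← C — M:chain[open]; R:collider[blocks] ⇒ blocked
Since every path is blocked, d-separation holds.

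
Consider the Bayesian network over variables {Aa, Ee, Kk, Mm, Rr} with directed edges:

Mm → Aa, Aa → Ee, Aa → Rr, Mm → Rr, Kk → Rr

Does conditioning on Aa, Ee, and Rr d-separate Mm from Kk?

Enumerating the 2 paths from Mm to Kk and testing each for blocking by {Aa, Ee, Rr}:
Path 1: Mm → Aa → Rr ← Kk
  Aa is a chain here and Aa is conditioned on, so the path is blocked at Aa.
Path 2: Mm → Rr ← Kk
  Rr is a collider and Rr is conditioned on, which opens it — no node blocks this path, so it is active.
Since the path Mm → Rr ← Kk is active, Mm and Kk are not d-separated given {Aa, Ee, Rr}.

No — Mm and Kk are not d-separated given {Aa, Ee, Rr}.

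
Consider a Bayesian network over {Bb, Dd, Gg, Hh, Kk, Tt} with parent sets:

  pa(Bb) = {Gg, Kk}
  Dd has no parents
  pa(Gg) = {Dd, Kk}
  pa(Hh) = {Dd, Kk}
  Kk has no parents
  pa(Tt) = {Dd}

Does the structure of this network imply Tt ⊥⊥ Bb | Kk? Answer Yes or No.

No

We examine all 4 paths between Tt and Bb:
Path 1: Tt ← Dd → Gg → Bb
  Dd is a fork and Dd is not conditioned on; Gg is a chain and Gg is not conditioned on — no node blocks this path, so it is active.
Path 2: Tt ← Dd → Gg ← Kk → Bb
  Gg is a collider here and neither Gg nor any of its descendants is conditioned on, so the collider stays closed — the path is blocked at Gg.
Path 3: Tt ← Dd → Hh ← Kk → Bb
  Hh is a collider here and neither Hh nor any of its descendants is conditioned on, so the collider stays closed — the path is blocked at Hh.
Path 4: Tt ← Dd → Hh ← Kk → Gg → Bb
  Hh is a collider here and neither Hh nor any of its descendants is conditioned on, so the collider stays closed — the path is blocked at Hh.
Since the path Tt ← Dd → Gg → Bb is active, Tt and Bb are not d-separated given {Kk}.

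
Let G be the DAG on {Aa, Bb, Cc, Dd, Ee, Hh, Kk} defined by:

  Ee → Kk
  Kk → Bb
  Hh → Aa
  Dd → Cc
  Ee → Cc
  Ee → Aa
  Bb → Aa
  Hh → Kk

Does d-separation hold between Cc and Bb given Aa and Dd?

We examine all 4 paths between Cc and Bb:
Path 1: Cc ← Ee → Kk → Bb
  Ee is a fork and Ee is not conditioned on; Kk is a chain and Kk is not conditioned on — no node blocks this path, so it is active.
Path 2: Cc ← Ee → Kk ← Hh → Aa ← Bb
  Ee is a fork and Ee is not conditioned on; Kk is a collider and its descendant Aa is conditioned on, which opens it; Hh is a fork and Hh is not conditioned on; Aa is a collider and Aa is conditioned on, which opens it — no node blocks this path, so it is active.
Path 3: Cc ← Ee → Aa ← Bb
  Ee is a fork and Ee is not conditioned on; Aa is a collider and Aa is conditioned on, which opens it — no node blocks this path, so it is active.
Path 4: Cc ← Ee → Aa ← Hh → Kk → Bb
  Ee is a fork and Ee is not conditioned on; Aa is a collider and Aa is conditioned on, which opens it; Hh is a fork and Hh is not conditioned on; Kk is a chain and Kk is not conditioned on — no node blocks this path, so it is active.
Since the path Cc ← Ee → Kk → Bb is active, Cc and Bb are not d-separated given {Aa, Dd}.

No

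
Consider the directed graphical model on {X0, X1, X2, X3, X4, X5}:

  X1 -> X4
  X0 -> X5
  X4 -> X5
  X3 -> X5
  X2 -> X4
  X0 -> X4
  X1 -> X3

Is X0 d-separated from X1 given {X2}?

Yes — X0 and X1 are d-separated given {X2}.

There are 4 undirected paths between X0 and X1; checking each against the conditioning set {X2}:
Path 1: X0 → X4 → X5 ← X3 ← X1
  X5 is a collider here and neither X5 nor any of its descendants is conditioned on, so the collider stays closed — the path is blocked at X5.
Path 2: X0 → X4 ← X1
  X4 is a collider here and neither X4 nor any of its descendants is conditioned on, so the collider stays closed — the path is blocked at X4.
Path 3: X0 → X5 ← X4 ← X1
  X5 is a collider here and neither X5 nor any of its descendants is conditioned on, so the collider stays closed — the path is blocked at X5.
Path 4: X0 → X5 ← X3 ← X1
  X5 is a collider here and neither X5 nor any of its descendants is conditioned on, so the collider stays closed — the path is blocked at X5.
Since every path is blocked, d-separation holds.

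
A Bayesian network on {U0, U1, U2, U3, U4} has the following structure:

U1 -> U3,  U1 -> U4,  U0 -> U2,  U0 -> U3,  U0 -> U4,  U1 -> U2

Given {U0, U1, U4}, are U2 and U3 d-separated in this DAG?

Yes — U2 and U3 are d-separated given {U0, U1, U4}.

We examine all 4 paths between U2 and U3:
Path 1: U2 ← U1 → U4 ← U0 → U3
  U1 is a fork here and U1 is conditioned on, so the path is blocked at U1.
Path 2: U2 ← U1 → U3
  U1 is a fork here and U1 is conditioned on, so the path is blocked at U1.
Path 3: U2 ← U0 → U4 ← U1 → U3
  U0 is a fork here and U0 is conditioned on, so the path is blocked at U0.
Path 4: U2 ← U0 → U3
  U0 is a fork here and U0 is conditioned on, so the path is blocked at U0.
Since every path is blocked, d-separation holds.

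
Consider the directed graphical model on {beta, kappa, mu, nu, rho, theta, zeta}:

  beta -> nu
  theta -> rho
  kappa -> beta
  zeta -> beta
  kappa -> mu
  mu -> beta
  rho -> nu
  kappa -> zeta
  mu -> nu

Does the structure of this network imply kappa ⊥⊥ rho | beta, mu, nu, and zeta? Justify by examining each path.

Yes — kappa and rho are d-separated given {beta, mu, nu, zeta}.

Enumerating the 6 paths from kappa to rho and testing each for blocking by {beta, mu, nu, zeta}:
Path 1: kappa → beta → nu ← rho
  beta is a chain here and beta is conditioned on, so the path is blocked at beta.
Path 2: kappa → beta ← mu → nu ← rho
  mu is a fork here and mu is conditioned on, so the path is blocked at mu.
Path 3: kappa → mu → nu ← rho
  mu is a chain here and mu is conditioned on, so the path is blocked at mu.
Path 4: kappa → mu → beta → nu ← rho
  mu is a chain here and mu is conditioned on, so the path is blocked at mu.
Path 5: kappa → zeta → beta → nu ← rho
  zeta is a chain here and zeta is conditioned on, so the path is blocked at zeta.
Path 6: kappa → zeta → beta ← mu → nu ← rho
  zeta is a chain here and zeta is conditioned on, so the path is blocked at zeta.
All paths are blocked; kappa ⊥ rho | {beta, mu, nu, zeta} holds.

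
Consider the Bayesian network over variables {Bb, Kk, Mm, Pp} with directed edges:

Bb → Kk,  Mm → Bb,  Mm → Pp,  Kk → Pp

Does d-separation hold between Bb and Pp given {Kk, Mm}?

Yes — Bb and Pp are d-separated given {Kk, Mm}.

We examine all 2 paths between Bb and Pp:
Path 1: Bb ← Mm → Pp
  Mm is a fork here and Mm is conditioned on, so the path is blocked at Mm.
Path 2: Bb → Kk → Pp
  Kk is a chain here and Kk is conditioned on, so the path is blocked at Kk.
Every path is blocked, so Bb and Pp are d-separated given {Kk, Mm}.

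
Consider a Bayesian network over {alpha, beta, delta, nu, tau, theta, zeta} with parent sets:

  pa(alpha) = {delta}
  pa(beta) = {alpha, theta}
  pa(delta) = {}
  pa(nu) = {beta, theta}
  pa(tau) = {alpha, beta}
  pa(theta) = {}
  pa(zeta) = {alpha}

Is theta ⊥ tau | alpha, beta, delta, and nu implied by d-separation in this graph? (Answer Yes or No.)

Yes

We examine all 4 paths between theta and tau:
Path 1: theta → beta ← alpha → tau
  alpha is a fork here and alpha is conditioned on, so the path is blocked at alpha.
Path 2: theta → beta → tau
  beta is a chain here and beta is conditioned on, so the path is blocked at beta.
Path 3: theta → nu ← beta ← alpha → tau
  beta is a chain here and beta is conditioned on, so the path is blocked at beta.
Path 4: theta → nu ← beta → tau
  beta is a fork here and beta is conditioned on, so the path is blocked at beta.
Every path is blocked, so theta and tau are d-separated given {alpha, beta, delta, nu}.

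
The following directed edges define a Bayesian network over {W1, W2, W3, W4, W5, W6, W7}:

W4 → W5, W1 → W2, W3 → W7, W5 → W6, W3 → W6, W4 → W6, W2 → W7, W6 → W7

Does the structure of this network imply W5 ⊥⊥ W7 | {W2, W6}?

No

We examine all 4 paths between W5 and W7:
  1. W5 → W6 ← W3 → W7 — W6:collider[open]; W3:fork[open] ⇒ active
  2. W5 → W6 → W7 — W6:chain[blocks] ⇒ blocked
  3. W5 ← W4 → W6 ← W3 → W7 — W4:fork[open]; W6:collider[open]; W3:fork[open] ⇒ active
  4. W5 ← W4 → W6 → W7 — W4:fork[open]; W6:chain[blocks] ⇒ blocked
At least one path is unblocked, so d-separation fails.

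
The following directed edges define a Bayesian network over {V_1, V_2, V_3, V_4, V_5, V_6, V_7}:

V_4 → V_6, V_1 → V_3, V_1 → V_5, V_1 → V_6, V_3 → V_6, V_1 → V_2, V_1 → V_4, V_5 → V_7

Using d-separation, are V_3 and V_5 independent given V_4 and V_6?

Enumerating the 3 paths from V_3 to V_5 and testing each for blocking by {V_4, V_6}:
  1. V_3 ← V_1 → V_5 — V_1:fork[open] ⇒ active
  2. V_3 → V_6 ← V_1 → V_5 — V_6:collider[open]; V_1:fork[open] ⇒ active
  3. V_3 → V_6 ← V_4 ← V_1 → V_5 — V_6:collider[open]; V_4:chain[blocks]; V_1:fork[open] ⇒ blocked
Since the path V_3 ← V_1 → V_5 is active, V_3 and V_5 are not d-separated given {V_4, V_6}.

No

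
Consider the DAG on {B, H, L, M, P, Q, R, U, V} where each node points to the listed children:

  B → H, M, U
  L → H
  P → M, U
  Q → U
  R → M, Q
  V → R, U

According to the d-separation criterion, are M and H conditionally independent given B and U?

There are 4 undirected paths between M and H; checking each against the conditioning set {B, U}:
Path 1: M ← P → U ← B → H
  B is a fork here and B is conditioned on, so the path is blocked at B.
Path 2: M ← R ← V → U ← B → H
  B is a fork here and B is conditioned on, so the path is blocked at B.
Path 3: M ← R → Q → U ← B → H
  B is a fork here and B is conditioned on, so the path is blocked at B.
Path 4: M ← B → H
  B is a fork here and B is conditioned on, so the path is blocked at B.
All paths are blocked; M ⊥ H | {B, U} holds.

Yes — M and H are d-separated given {B, U}.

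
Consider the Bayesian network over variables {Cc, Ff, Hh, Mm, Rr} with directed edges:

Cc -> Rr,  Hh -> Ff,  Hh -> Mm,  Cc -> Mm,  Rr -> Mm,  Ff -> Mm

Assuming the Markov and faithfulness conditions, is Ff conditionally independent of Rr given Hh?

Yes

4 paths connect Ff and Rr; each must be blocked for d-separation to hold:
Path 1: Ff → Mm ← Cc → Rr
  Mm is a collider here and neither Mm nor any of its descendants is conditioned on, so the collider stays closed — the path is blocked at Mm.
Path 2: Ff → Mm ← Rr
  Mm is a collider here and neither Mm nor any of its descendants is conditioned on, so the collider stays closed — the path is blocked at Mm.
Path 3: Ff ← Hh → Mm ← Cc → Rr
  Hh is a fork here and Hh is conditioned on, so the path is blocked at Hh.
Path 4: Ff ← Hh → Mm ← Rr
  Hh is a fork here and Hh is conditioned on, so the path is blocked at Hh.
Since every path is blocked, d-separation holds.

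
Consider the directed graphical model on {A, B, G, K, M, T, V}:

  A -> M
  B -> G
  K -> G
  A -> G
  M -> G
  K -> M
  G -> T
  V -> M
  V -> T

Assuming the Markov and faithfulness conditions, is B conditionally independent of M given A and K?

Yes

We examine all 4 paths between B and M:
Path 1: B → G → T ← V → M
  T is a collider here and neither T nor any of its descendants is conditioned on, so the collider stays closed — the path is blocked at T.
Path 2: B → G ← A → M
  G is a collider here and neither G nor any of its descendants is conditioned on, so the collider stays closed — the path is blocked at G.
Path 3: B → G ← M
  G is a collider here and neither G nor any of its descendants is conditioned on, so the collider stays closed — the path is blocked at G.
Path 4: B → G ← K → M
  G is a collider here and neither G nor any of its descendants is conditioned on, so the collider stays closed — the path is blocked at G.
All paths are blocked; B ⊥ M | {A, K} holds.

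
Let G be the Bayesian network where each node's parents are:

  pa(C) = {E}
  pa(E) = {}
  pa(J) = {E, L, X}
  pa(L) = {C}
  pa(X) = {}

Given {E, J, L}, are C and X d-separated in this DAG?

We examine all 2 paths between C and X:
  1. C → L → J ← X — L:chain[blocks]; J:collider[open] ⇒ blocked
  2. C ← E → J ← X — E:fork[blocks]; J:collider[open] ⇒ blocked
Since every path is blocked, d-separation holds.

Yes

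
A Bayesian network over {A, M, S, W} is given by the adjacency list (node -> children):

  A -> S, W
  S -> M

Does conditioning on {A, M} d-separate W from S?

Only one path connects W and S:
Path 1: W ← A → S
  A is a fork here and A is conditioned on, so the path is blocked at A.
Since every path is blocked, d-separation holds.

Yes — W and S are d-separated given {A, M}.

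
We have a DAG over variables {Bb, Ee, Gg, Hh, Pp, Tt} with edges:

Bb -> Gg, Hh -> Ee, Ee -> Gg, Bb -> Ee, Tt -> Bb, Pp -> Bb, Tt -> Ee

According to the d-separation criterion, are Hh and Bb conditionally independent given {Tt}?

Yes — Hh and Bb are d-separated given {Tt}.

Enumerating the 3 paths from Hh to Bb and testing each for blocking by {Tt}:
Path 1: Hh → Ee ← Tt → Bb
  Ee is a collider here and neither Ee nor any of its descendants is conditioned on, so the collider stays closed — the path is blocked at Ee.
Path 2: Hh → Ee ← Bb
  Ee is a collider here and neither Ee nor any of its descendants is conditioned on, so the collider stays closed — the path is blocked at Ee.
Path 3: Hh → Ee → Gg ← Bb
  Gg is a collider here and neither Gg nor any of its descendants is conditioned on, so the collider stays closed — the path is blocked at Gg.
Every path is blocked, so Hh and Bb are d-separated given {Tt}.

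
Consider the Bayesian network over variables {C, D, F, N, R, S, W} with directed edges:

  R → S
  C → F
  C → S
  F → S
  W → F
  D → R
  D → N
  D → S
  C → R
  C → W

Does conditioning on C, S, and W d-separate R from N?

Enumerating the 5 paths from R to N and testing each for blocking by {C, S, W}:
Path 1: R ← D → N
  D is a fork and D is not conditioned on — no node blocks this path, so it is active.
Path 2: R ← C → S ← D → N
  C is a fork here and C is conditioned on, so the path is blocked at C.
Path 3: R ← C → F → S ← D → N
  C is a fork here and C is conditioned on, so the path is blocked at C.
Path 4: R ← C → W → F → S ← D → N
  C is a fork here and C is conditioned on, so the path is blocked at C.
Path 5: R → S ← D → N
  S is a collider and S is conditioned on, which opens it; D is a fork and D is not conditioned on — no node blocks this path, so it is active.
At least one path is unblocked, so d-separation fails.

No — R and N are not d-separated given {C, S, W}.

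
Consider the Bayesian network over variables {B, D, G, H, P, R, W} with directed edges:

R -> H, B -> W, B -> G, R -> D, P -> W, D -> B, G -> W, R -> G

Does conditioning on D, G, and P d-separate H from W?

No

We examine all 4 paths between H and W:
Path 1: H ← R → G → W
  G is a chain here and G is conditioned on, so the path is blocked at G.
Path 2: H ← R → G ← B → W
  R is a fork and R is not conditioned on; G is a collider and G is conditioned on, which opens it; B is a fork and B is not conditioned on — no node blocks this path, so it is active.
Path 3: H ← R → D → B → W
  D is a chain here and D is conditioned on, so the path is blocked at D.
Path 4: H ← R → D → B → G → W
  D is a chain here and D is conditioned on, so the path is blocked at D.
Because an active path exists, H and W are not d-separated.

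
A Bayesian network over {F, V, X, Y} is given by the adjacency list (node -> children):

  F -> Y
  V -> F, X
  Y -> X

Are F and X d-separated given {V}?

We examine all 2 paths between F and X:
Path 1: F → Y → X
  Y is a chain and Y is not conditioned on — no node blocks this path, so it is active.
Path 2: F ← V → X
  V is a fork here and V is conditioned on, so the path is blocked at V.
At least one path is unblocked, so d-separation fails.

No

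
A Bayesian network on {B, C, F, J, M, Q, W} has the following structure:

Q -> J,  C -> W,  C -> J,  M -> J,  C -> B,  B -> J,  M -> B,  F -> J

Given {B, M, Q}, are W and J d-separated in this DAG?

We examine all 3 paths between W and J:
  1. W ← C → J — C:fork[open] ⇒ active
  2. W ← C → B → J — C:fork[open]; B:chain[blocks] ⇒ blocked
  3. W ← C → B ← M → J — C:fork[open]; B:collider[open]; M:fork[blocks] ⇒ blocked
At least one path is unblocked, so d-separation fails.

No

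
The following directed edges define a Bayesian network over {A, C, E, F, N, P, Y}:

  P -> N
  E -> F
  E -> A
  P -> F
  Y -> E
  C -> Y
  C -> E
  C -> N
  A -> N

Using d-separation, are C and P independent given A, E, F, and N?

We examine all 6 paths between C and P:
  1. C → N ← A ← E → F ← P — N:collider[open]; A:chain[blocks]; E:fork[blocks]; F:collider[open] ⇒ blocked
  2. C → N ← P — N:collider[open] ⇒ active
  3. C → Y → E → F ← P — Y:chain[open]; E:chain[blocks]; F:collider[open] ⇒ blocked
  4. C → Y → E → A → N ← P — Y:chain[open]; E:chain[blocks]; A:chain[blocks]; N:collider[open] ⇒ blocked
  5. C → E → F ← P — E:chain[blocks]; F:collider[open] ⇒ blocked
  6. C → E → A → N ← P — E:chain[blocks]; A:chain[blocks]; N:collider[open] ⇒ blocked
Since the path C → N ← P is active, C and P are not d-separated given {A, E, F, N}.

No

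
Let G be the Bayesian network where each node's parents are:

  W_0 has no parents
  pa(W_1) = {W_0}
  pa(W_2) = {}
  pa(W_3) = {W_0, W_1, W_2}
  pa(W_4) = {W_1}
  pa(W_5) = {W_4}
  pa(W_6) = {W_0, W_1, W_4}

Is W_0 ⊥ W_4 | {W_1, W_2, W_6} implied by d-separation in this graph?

Enumerating the 6 paths from W_0 to W_4 and testing each for blocking by {W_1, W_2, W_6}:
Path 1: W_0 → W_1 → W_4
  W_1 is a chain here and W_1 is conditioned on, so the path is blocked at W_1.
Path 2: W_0 → W_1 → W_6 ← W_4
  W_1 is a chain here and W_1 is conditioned on, so the path is blocked at W_1.
Path 3: W_0 → W_6 ← W_4
  W_6 is a collider and W_6 is conditioned on, which opens it — no node blocks this path, so it is active.
Path 4: W_0 → W_6 ← W_1 → W_4
  W_1 is a fork here and W_1 is conditioned on, so the path is blocked at W_1.
Path 5: W_0 → W_3 ← W_1 → W_4
  W_3 is a collider here and neither W_3 nor any of its descendants is conditioned on, so the collider stays closed — the path is blocked at W_3.
Path 6: W_0 → W_3 ← W_1 → W_6 ← W_4
  W_3 is a collider here and neither W_3 nor any of its descendants is conditioned on, so the collider stays closed — the path is blocked at W_3.
At least one path is unblocked, so d-separation fails.

No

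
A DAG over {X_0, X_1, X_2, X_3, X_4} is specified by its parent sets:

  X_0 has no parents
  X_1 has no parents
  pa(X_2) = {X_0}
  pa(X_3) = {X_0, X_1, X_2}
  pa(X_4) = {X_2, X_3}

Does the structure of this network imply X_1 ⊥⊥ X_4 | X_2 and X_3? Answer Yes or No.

Yes

There are 3 undirected paths between X_1 and X_4; checking each against the conditioning set {X_2, X_3}:
Path 1: X_1 → X_3 ← X_2 → X_4
  X_2 is a fork here and X_2 is conditioned on, so the path is blocked at X_2.
Path 2: X_1 → X_3 → X_4
  X_3 is a chain here and X_3 is conditioned on, so the path is blocked at X_3.
Path 3: X_1 → X_3 ← X_0 → X_2 → X_4
  X_2 is a chain here and X_2 is conditioned on, so the path is blocked at X_2.
All paths are blocked; X_1 ⊥ X_4 | {X_2, X_3} holds.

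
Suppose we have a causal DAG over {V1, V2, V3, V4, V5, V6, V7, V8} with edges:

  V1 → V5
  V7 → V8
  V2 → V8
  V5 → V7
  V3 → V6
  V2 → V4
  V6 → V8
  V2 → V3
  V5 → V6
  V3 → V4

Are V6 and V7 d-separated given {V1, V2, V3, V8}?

Enumerating the 4 paths from V6 to V7 and testing each for blocking by {V1, V2, V3, V8}:
Path 1: V6 → V8 ← V7
  V8 is a collider and V8 is conditioned on, which opens it — no node blocks this path, so it is active.
Path 2: V6 ← V5 → V7
  V5 is a fork and V5 is not conditioned on — no node blocks this path, so it is active.
Path 3: V6 ← V3 → V4 ← V2 → V8 ← V7
  V3 is a fork here and V3 is conditioned on, so the path is blocked at V3.
Path 4: V6 ← V3 ← V2 → V8 ← V7
  V3 is a chain here and V3 is conditioned on, so the path is blocked at V3.
Because an active path exists, V6 and V7 are not d-separated.

No — V6 and V7 are not d-separated given {V1, V2, V3, V8}.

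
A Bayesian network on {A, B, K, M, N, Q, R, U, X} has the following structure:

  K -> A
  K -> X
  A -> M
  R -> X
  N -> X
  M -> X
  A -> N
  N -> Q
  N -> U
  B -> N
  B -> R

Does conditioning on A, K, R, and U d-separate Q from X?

No

Enumerating the 4 paths from Q to X and testing each for blocking by {A, K, R, U}:
  1. Q ← N ← A ← K → X — N:chain[open]; A:chain[blocks]; K:fork[blocks] ⇒ blocked
  2. Q ← N ← A → M → X — N:chain[open]; A:fork[blocks]; M:chain[open] ⇒ blocked
  3. Q ← N ← B → R → X — N:chain[open]; B:fork[open]; R:chain[blocks] ⇒ blocked
  4. Q ← N → X — N:fork[open] ⇒ active
Because an active path exists, Q and X are not d-separated.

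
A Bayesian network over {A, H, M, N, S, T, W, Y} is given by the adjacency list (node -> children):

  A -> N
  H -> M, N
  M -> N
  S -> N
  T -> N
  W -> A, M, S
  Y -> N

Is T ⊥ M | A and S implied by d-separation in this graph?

Enumerating the 4 paths from T to M and testing each for blocking by {A, S}:
  1. T → N ← S ← W → M — N:collider[blocks]; S:chain[blocks]; W:fork[open] ⇒ blocked
  2. T → N ← M — N:collider[blocks] ⇒ blocked
  3. T → N ← H → M — N:collider[blocks]; H:fork[open] ⇒ blocked
  4. T → N ← A ← W → M — N:collider[blocks]; A:chain[blocks]; W:fork[open] ⇒ blocked
Every path is blocked, so T and M are d-separated given {A, S}.

Yes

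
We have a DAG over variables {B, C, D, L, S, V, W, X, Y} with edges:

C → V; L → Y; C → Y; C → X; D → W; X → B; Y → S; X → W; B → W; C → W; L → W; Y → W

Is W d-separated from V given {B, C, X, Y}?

Yes

5 paths connect W and V; each must be blocked for d-separation to hold:
  1. W ← X ← C → V — X:chain[blocks]; C:fork[blocks] ⇒ blocked
  2. W ← B ← X ← C → V — B:chain[blocks]; X:chain[blocks]; C:fork[blocks] ⇒ blocked
  3. W ← L → Y ← C → V — L:fork[open]; Y:collider[open]; C:fork[blocks] ⇒ blocked
  4. W ← C → V — C:fork[blocks] ⇒ blocked
  5. W ← Y ← C → V — Y:chain[blocks]; C:fork[blocks] ⇒ blocked
Since every path is blocked, d-separation holds.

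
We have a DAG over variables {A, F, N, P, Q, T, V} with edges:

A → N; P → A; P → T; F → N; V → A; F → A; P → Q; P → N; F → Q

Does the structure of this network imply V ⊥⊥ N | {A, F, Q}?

No

5 paths connect V and N; each must be blocked for d-separation to hold:
Path 1: V → A ← P → Q ← F → N
  F is a fork here and F is conditioned on, so the path is blocked at F.
Path 2: V → A ← P → N
  A is a collider and A is conditioned on, which opens it; P is a fork and P is not conditioned on — no node blocks this path, so it is active.
Path 3: V → A → N
  A is a chain here and A is conditioned on, so the path is blocked at A.
Path 4: V → A ← F → Q ← P → N
  F is a fork here and F is conditioned on, so the path is blocked at F.
Path 5: V → A ← F → N
  F is a fork here and F is conditioned on, so the path is blocked at F.
At least one path is unblocked, so d-separation fails.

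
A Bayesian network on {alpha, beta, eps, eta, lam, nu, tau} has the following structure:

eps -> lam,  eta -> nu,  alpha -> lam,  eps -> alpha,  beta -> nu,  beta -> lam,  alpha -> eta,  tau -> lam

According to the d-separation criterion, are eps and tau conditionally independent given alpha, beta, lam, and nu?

Enumerating the 3 paths from eps to tau and testing each for blocking by {alpha, beta, lam, nu}:
Path 1: eps → lam ← tau
  lam is a collider and lam is conditioned on, which opens it — no node blocks this path, so it is active.
Path 2: eps → alpha → lam ← tau
  alpha is a chain here and alpha is conditioned on, so the path is blocked at alpha.
Path 3: eps → alpha → eta → nu ← beta → lam ← tau
  alpha is a chain here and alpha is conditioned on, so the path is blocked at alpha.
Because an active path exists, eps and tau are not d-separated.

No — eps and tau are not d-separated given {alpha, beta, lam, nu}.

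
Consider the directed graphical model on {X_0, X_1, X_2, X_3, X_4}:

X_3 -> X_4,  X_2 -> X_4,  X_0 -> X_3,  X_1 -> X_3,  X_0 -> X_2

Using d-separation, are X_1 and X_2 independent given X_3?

2 paths connect X_1 and X_2; each must be blocked for d-separation to hold:
Path 1: X_1 → X_3 → X_4 ← X_2
  X_3 is a chain here and X_3 is conditioned on, so the path is blocked at X_3.
Path 2: X_1 → X_3 ← X_0 → X_2
  X_3 is a collider and X_3 is conditioned on, which opens it; X_0 is a fork and X_0 is not conditioned on — no node blocks this path, so it is active.
Since the path X_1 → X_3 ← X_0 → X_2 is active, X_1 and X_2 are not d-separated given {X_3}.

No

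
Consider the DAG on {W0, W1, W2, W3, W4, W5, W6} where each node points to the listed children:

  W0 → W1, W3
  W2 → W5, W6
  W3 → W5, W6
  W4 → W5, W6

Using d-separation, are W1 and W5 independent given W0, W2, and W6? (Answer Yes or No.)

Yes

We examine all 3 paths between W1 and W5:
Path 1: W1 ← W0 → W3 → W6 ← W4 → W5
  W0 is a fork here and W0 is conditioned on, so the path is blocked at W0.
Path 2: W1 ← W0 → W3 → W6 ← W2 → W5
  W0 is a fork here and W0 is conditioned on, so the path is blocked at W0.
Path 3: W1 ← W0 → W3 → W5
  W0 is a fork here and W0 is conditioned on, so the path is blocked at W0.
Every path is blocked, so W1 and W5 are d-separated given {W0, W2, W6}.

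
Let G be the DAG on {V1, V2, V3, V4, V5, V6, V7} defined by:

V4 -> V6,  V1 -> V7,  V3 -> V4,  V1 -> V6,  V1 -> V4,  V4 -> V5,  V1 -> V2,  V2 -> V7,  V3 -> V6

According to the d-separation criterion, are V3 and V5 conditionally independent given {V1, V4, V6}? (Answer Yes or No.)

We examine all 3 paths between V3 and V5:
  1. V3 → V4 → V5 — V4:chain[blocks] ⇒ blocked
  2. V3 → V6 ← V1 → V4 → V5 — V6:collider[open]; V1:fork[blocks]; V4:chain[blocks] ⇒ blocked
  3. V3 → V6 ← V4 → V5 — V6:collider[open]; V4:fork[blocks] ⇒ blocked
Since every path is blocked, d-separation holds.

Yes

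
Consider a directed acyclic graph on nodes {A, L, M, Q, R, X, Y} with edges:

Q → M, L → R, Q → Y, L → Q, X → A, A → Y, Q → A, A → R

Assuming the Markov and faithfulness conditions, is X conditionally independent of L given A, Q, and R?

There are 3 undirected paths between X and L; checking each against the conditioning set {A, Q, R}:
Path 1: X → A → Y ← Q ← L
  A is a chain here and A is conditioned on, so the path is blocked at A.
Path 2: X → A → R ← L
  A is a chain here and A is conditioned on, so the path is blocked at A.
Path 3: X → A ← Q ← L
  Q is a chain here and Q is conditioned on, so the path is blocked at Q.
All paths are blocked; X ⊥ L | {A, Q, R} holds.

Yes — X and L are d-separated given {A, Q, R}.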